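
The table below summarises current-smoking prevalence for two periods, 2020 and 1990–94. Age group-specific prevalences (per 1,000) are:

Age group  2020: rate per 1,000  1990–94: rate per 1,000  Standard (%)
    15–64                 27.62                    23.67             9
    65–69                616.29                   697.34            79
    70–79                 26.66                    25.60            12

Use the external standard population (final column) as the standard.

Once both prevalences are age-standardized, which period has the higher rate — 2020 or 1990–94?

1990–94

Standard weights: 0.09, 0.79, 0.12.
2020: 0.0900×27.62 + 0.7900×616.29 + 0.1200×26.66 = 492.5541 per 1,000.
1990–94: 0.0900×23.67 + 0.7900×697.34 + 0.1200×25.60 = 556.1009 per 1,000.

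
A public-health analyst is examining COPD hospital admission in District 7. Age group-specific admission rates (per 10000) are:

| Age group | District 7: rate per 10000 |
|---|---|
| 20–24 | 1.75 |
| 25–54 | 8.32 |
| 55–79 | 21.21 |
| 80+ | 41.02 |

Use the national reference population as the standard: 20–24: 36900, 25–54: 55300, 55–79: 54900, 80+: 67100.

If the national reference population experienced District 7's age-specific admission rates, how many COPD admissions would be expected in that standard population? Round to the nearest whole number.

444

Expected COPD admissions = Σ (standard pop × age-specific rate ÷ 10000)
= 36900×1.75/10000 + 55300×8.32/10000 + 54900×21.21/10000 + 67100×41.02/10000
= 6.46 + 46.01 + 116.44 + 275.24 = 444.15.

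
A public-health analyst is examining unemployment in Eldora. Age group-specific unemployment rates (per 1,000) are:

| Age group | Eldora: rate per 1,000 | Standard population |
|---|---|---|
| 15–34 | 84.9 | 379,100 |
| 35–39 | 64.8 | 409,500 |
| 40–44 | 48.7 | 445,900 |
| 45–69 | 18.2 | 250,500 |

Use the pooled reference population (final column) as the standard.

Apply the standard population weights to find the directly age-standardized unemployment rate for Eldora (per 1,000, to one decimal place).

Standard total = 1,485,000; weights = 0.2553, 0.2758, 0.3003, 0.1687.
Standardized rate: 0.2553×84.9 + 0.2758×64.8 + 0.3003×48.7 + 0.1687×18.2 = 57.2361 per 1,000.

57.2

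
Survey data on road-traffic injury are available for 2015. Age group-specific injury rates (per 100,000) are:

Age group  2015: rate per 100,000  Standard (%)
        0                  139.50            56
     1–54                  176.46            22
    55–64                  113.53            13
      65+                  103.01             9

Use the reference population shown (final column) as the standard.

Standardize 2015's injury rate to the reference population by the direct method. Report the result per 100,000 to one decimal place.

141.0

Standard weights: 0.56, 0.22, 0.13, 0.09.
Standardized rate: 0.5600×139.50 + 0.2200×176.46 + 0.1300×113.53 + 0.0900×103.01 = 140.9710 per 100,000.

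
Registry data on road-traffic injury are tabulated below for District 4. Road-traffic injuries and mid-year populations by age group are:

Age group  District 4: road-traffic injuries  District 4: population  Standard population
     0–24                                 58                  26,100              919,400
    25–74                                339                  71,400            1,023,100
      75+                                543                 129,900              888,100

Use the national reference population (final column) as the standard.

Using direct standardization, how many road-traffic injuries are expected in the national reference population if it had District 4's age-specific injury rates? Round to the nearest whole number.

Age-specific rates per 100,000 for District 4: 222.22, 474.79, 418.01.
Expected road-traffic injuries = Σ (standard pop × age-specific rate ÷ 100,000)
= 919,400×222.22/100,000 + 1,023,100×474.79/100,000 + 888,100×418.01/100,000
= 2043.11 + 4857.58 + 3712.38 = 10613.07.

10613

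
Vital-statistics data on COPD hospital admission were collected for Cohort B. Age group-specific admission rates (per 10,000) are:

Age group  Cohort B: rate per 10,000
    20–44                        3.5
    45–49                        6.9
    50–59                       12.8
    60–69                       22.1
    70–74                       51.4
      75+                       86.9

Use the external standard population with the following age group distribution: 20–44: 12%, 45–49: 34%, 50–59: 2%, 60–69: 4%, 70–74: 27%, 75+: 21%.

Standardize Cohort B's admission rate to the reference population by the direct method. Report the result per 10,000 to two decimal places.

36.03

Standard weights: 0.12, 0.34, 0.02, 0.04, 0.27, 0.21.
Standardized rate: 0.1200×3.5 + 0.3400×6.9 + 0.0200×12.8 + 0.0400×22.1 + 0.2700×51.4 + 0.2100×86.9 = 36.0330 per 10,000.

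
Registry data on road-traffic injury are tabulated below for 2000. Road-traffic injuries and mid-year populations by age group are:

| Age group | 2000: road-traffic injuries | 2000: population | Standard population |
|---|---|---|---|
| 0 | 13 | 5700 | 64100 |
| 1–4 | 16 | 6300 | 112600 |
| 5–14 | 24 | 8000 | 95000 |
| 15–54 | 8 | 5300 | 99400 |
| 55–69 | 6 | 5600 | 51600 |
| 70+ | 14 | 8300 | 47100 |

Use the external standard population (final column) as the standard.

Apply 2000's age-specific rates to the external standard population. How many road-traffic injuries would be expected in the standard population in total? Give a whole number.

Age-specific rates per 100000 for 2000: 228.07, 253.97, 300.00, 150.94, 107.14, 168.67.
Expected road-traffic injuries = Σ (standard pop × age-specific rate ÷ 100000)
= 64100×228.07/100000 + 112600×253.97/100000 + 95000×300.00/100000 + 99400×150.94/100000 + 51600×107.14/100000 + 47100×168.67/100000
= 146.19 + 285.97 + 285.00 + 150.04 + 55.29 + 79.45 = 1001.93.

1002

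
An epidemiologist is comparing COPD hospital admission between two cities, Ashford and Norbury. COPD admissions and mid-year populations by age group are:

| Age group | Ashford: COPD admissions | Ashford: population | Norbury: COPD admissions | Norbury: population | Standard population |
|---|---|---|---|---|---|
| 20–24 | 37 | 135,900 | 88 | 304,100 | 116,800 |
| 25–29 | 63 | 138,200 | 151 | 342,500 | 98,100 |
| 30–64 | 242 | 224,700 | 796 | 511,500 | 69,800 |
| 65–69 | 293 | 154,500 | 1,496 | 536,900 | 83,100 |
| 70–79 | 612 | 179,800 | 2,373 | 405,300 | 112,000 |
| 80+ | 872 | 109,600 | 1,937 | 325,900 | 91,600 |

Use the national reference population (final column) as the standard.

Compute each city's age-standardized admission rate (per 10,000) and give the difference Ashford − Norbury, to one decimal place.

Age-specific rates per 10,000 for Ashford: 2.72, 4.56, 10.77, 18.96, 34.04, 79.56.
For Norbury: 2.89, 4.41, 15.56, 27.86, 58.55, 59.44.
Standard total = 571,400; weights = 0.2044, 0.1717, 0.1222, 0.1454, 0.1960, 0.1603.
Ashford: 0.2044×2.72 + 0.1717×4.56 + 0.1222×10.77 + 0.1454×18.96 + 0.1960×34.04 + 0.1603×79.56 = 24.8390 per 10,000.
Norbury: 0.2044×2.89 + 0.1717×4.41 + 0.1222×15.56 + 0.1454×27.86 + 0.1960×58.55 + 0.1603×59.44 = 28.3059 per 10,000.
Difference = 24.8390 − 28.3059 = -3.4669.

-3.5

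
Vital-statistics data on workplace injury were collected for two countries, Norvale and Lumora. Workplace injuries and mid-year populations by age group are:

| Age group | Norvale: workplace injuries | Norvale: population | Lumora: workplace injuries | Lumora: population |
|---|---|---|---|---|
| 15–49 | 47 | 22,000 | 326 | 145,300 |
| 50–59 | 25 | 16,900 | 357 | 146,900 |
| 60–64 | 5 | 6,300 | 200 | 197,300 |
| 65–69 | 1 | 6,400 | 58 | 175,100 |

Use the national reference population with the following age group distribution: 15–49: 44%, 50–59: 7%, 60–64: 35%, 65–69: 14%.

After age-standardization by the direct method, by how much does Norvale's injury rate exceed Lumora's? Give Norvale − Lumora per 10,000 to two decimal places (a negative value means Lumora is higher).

Age-specific rates per 10,000 for Norvale: 21.36, 14.79, 7.94, 1.56.
For Lumora: 22.44, 24.30, 10.14, 3.31.
Standard weights: 0.44, 0.07, 0.35, 0.14.
Norvale: 0.4400×21.36 + 0.0700×14.79 + 0.3500×7.94 + 0.1400×1.56 = 13.4320 per 10,000.
Lumora: 0.4400×22.44 + 0.0700×24.30 + 0.3500×10.14 + 0.1400×3.31 = 15.5848 per 10,000.
Difference = 13.4320 − 15.5848 = -2.1527.

-2.15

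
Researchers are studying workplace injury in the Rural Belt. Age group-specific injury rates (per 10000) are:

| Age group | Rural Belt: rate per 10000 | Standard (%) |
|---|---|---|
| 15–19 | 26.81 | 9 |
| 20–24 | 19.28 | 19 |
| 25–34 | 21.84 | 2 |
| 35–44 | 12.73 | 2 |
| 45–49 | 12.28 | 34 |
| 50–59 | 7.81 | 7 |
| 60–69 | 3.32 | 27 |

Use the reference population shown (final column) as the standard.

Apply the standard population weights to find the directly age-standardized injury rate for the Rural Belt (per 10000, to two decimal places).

Standard weights: 0.09, 0.19, 0.02, 0.02, 0.34, 0.07, 0.27.
Standardized rate: 0.0900×26.81 + 0.1900×19.28 + 0.0200×21.84 + 0.0200×12.73 + 0.3400×12.28 + 0.0700×7.81 + 0.2700×3.32 = 12.3858 per 10000.

12.39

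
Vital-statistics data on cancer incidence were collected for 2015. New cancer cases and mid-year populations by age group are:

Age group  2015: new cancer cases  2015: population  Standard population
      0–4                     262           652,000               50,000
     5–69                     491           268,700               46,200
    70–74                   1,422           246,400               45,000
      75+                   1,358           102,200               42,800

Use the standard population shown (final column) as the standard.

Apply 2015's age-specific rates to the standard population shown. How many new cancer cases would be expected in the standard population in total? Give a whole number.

Age-specific rates per 100,000 for 2015: 40.18, 182.73, 577.11, 1328.77.
Expected new cancer cases = Σ (standard pop × age-specific rate ÷ 100,000)
= 50,000×40.18/100,000 + 46,200×182.73/100,000 + 45,000×577.11/100,000 + 42,800×1328.77/100,000
= 20.09 + 84.42 + 259.70 + 568.71 = 932.93.

933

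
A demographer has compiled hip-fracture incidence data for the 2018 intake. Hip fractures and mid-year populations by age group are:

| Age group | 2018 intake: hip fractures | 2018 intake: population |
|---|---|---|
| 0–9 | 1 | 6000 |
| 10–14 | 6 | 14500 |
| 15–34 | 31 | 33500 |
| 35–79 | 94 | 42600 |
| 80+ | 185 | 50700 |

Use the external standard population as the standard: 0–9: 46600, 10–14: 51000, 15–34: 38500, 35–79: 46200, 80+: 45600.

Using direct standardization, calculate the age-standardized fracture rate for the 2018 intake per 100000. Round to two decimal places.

Age-specific rates per 100000 for the 2018 intake: 16.67, 41.38, 92.54, 220.66, 364.89.
Standard total = 227900; weights = 0.2045, 0.2238, 0.1689, 0.2027, 0.2001.
Standardized rate: 0.2045×16.67 + 0.2238×41.38 + 0.1689×92.54 + 0.2027×220.66 + 0.2001×364.89 = 146.0426 per 100000.

146.04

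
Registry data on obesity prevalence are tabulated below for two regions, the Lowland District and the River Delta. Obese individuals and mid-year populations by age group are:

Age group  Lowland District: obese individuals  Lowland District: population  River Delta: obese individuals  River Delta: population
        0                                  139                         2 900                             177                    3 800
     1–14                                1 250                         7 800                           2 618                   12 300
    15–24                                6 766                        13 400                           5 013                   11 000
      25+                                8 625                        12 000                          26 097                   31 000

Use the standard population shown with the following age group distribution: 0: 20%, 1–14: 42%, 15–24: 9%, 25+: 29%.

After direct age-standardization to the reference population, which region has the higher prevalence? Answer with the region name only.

River Delta

Age-specific rates per 1 000 for the Lowland District: 47.931, 160.256, 504.925, 718.750.
For the River Delta: 46.579, 212.846, 455.727, 841.839.
Standard weights: 0.20, 0.42, 0.09, 0.29.
The Lowland District: 0.2000×47.931 + 0.4200×160.256 + 0.0900×504.925 + 0.2900×718.750 = 330.7747 per 1 000.
The River Delta: 0.2000×46.579 + 0.4200×212.846 + 0.0900×455.727 + 0.2900×841.839 = 383.8596 per 1 000.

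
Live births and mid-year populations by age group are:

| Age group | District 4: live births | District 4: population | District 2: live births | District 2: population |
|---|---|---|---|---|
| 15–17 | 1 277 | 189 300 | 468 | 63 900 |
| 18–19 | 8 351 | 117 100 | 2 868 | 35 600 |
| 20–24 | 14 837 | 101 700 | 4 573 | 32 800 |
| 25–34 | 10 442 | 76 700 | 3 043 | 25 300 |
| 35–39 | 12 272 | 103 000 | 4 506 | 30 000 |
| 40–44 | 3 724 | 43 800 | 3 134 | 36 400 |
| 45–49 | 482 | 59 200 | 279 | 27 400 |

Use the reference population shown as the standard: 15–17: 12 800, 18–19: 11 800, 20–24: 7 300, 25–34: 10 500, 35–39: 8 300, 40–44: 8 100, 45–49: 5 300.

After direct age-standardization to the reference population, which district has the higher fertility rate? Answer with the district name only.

District 2

Age-specific rates per 1 000 for District 4: 6.746, 71.315, 145.890, 136.141, 119.146, 85.023, 8.142.
For District 2: 7.324, 80.562, 139.421, 120.277, 150.200, 86.099, 10.182.
Standard total = 64 100; weights = 0.1997, 0.1841, 0.1139, 0.1638, 0.1295, 0.1264, 0.0827.
District 4: 0.1997×6.746 + 0.1841×71.315 + 0.1139×145.890 + 0.1638×136.141 + 0.1295×119.146 + 0.1264×85.023 + 0.0827×8.142 = 80.2354 per 1 000.
District 2: 0.1997×7.324 + 0.1841×80.562 + 0.1139×139.421 + 0.1638×120.277 + 0.1295×150.200 + 0.1264×86.099 + 0.0827×10.182 = 83.0434 per 1 000.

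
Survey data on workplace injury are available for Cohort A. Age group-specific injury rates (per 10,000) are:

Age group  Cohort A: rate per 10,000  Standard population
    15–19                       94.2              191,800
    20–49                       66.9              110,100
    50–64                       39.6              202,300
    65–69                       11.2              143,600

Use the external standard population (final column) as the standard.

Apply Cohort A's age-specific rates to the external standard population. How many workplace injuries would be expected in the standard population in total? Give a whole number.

3505

Expected workplace injuries = Σ (standard pop × age-specific rate ÷ 10,000)
= 191,800×94.2/10,000 + 110,100×66.9/10,000 + 202,300×39.6/10,000 + 143,600×11.2/10,000
= 1806.76 + 736.57 + 801.11 + 160.83 = 3505.27.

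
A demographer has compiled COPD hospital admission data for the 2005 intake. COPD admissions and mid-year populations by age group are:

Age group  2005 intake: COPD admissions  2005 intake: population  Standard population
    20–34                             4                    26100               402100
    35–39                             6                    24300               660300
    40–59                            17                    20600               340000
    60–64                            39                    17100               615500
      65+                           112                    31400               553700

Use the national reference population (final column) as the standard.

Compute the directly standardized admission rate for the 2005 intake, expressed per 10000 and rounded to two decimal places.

15.10

Age-specific rates per 10000 for the 2005 intake: 1.53, 2.47, 8.25, 22.81, 35.67.
Standard total = 2571600; weights = 0.1564, 0.2568, 0.1322, 0.2393, 0.2153.
Standardized rate: 0.1564×1.53 + 0.2568×2.47 + 0.1322×8.25 + 0.2393×22.81 + 0.2153×35.67 = 15.1034 per 10000.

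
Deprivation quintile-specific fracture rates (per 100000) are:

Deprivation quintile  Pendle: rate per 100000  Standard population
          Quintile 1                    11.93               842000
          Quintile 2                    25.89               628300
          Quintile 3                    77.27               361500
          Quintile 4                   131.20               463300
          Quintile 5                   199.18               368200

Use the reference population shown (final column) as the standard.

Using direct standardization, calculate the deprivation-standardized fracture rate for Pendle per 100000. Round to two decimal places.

Standard total = 2663300; weights = 0.3161, 0.2359, 0.1357, 0.1740, 0.1382.
Standardized rate: 0.3161×11.93 + 0.2359×25.89 + 0.1357×77.27 + 0.1740×131.20 + 0.1382×199.18 = 70.7273 per 100000.

70.73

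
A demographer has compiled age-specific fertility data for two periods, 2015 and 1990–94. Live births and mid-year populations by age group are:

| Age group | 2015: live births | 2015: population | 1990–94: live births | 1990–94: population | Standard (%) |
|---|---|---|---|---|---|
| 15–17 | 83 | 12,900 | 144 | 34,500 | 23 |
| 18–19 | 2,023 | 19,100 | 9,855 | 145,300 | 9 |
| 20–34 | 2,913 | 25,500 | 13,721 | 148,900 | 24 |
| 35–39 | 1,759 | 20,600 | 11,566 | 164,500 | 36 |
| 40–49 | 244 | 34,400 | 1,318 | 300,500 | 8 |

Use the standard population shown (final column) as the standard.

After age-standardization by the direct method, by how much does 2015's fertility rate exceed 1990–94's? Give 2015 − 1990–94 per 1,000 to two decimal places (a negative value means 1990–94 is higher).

Age-specific rates per 1,000 for 2015: 6.434, 105.916, 114.235, 85.388, 7.093.
For 1990–94: 4.174, 67.825, 92.149, 70.310, 4.386.
Standard weights: 0.23, 0.09, 0.24, 0.36, 0.08.
2015: 0.2300×6.434 + 0.0900×105.916 + 0.2400×114.235 + 0.3600×85.388 + 0.0800×7.093 = 69.7360 per 1,000.
1990–94: 0.2300×4.174 + 0.0900×67.825 + 0.2400×92.149 + 0.3600×70.310 + 0.0800×4.386 = 54.8425 per 1,000.
Difference = 69.7360 − 54.8425 = 14.8935.

14.89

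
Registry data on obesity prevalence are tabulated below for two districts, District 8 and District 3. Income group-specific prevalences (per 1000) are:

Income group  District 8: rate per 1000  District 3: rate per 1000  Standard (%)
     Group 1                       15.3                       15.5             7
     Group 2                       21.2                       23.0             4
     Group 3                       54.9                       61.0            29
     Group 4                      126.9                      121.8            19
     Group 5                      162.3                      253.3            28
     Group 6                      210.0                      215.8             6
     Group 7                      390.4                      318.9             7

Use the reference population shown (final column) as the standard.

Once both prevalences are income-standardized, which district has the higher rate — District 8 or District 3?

District 3

Standard weights: 0.07, 0.04, 0.29, 0.19, 0.28, 0.06, 0.07.
District 8: 0.0700×15.3 + 0.0400×21.2 + 0.2900×54.9 + 0.1900×126.9 + 0.2800×162.3 + 0.0600×210.0 + 0.0700×390.4 = 127.3230 per 1000.
District 3: 0.0700×15.5 + 0.0400×23.0 + 0.2900×61.0 + 0.1900×121.8 + 0.2800×253.3 + 0.0600×215.8 + 0.0700×318.9 = 149.0320 per 1000.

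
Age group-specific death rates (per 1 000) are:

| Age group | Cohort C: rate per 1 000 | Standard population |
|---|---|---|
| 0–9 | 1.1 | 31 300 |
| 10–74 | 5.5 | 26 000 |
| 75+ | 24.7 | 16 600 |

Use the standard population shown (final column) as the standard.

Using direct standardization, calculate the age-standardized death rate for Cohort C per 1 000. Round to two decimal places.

7.95

Standard total = 73 900; weights = 0.4235, 0.3518, 0.2246.
Standardized rate: 0.4235×1.1 + 0.3518×5.5 + 0.2246×24.7 = 7.9493 per 1 000.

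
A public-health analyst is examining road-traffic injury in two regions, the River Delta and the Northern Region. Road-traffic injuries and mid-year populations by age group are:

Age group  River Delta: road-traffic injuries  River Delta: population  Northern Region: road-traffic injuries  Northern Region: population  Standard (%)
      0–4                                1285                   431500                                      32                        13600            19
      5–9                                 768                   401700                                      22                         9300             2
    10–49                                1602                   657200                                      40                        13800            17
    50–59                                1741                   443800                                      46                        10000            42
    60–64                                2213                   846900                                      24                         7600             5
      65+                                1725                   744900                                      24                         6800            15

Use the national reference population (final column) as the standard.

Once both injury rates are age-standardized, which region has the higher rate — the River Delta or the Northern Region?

Northern Region

Age-specific rates per 100000 for the River Delta: 297.80, 191.19, 243.76, 392.29, 261.31, 231.57.
For the Northern Region: 235.29, 236.56, 289.86, 460.00, 315.79, 352.94.
Standard weights: 0.19, 0.02, 0.17, 0.42, 0.05, 0.15.
The River Delta: 0.1900×297.80 + 0.0200×191.19 + 0.1700×243.76 + 0.4200×392.29 + 0.0500×261.31 + 0.1500×231.57 = 314.4098 per 100000.
The Northern Region: 0.1900×235.29 + 0.0200×236.56 + 0.1700×289.86 + 0.4200×460.00 + 0.0500×315.79 + 0.1500×352.94 = 360.6431 per 100000.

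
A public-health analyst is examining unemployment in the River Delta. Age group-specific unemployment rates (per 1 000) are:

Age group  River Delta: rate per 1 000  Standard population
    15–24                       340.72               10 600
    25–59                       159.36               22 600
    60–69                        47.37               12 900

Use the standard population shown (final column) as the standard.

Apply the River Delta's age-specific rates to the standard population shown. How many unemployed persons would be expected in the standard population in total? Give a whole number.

7824

Expected unemployed persons = Σ (standard pop × age-specific rate ÷ 1 000)
= 10 600×340.72/1 000 + 22 600×159.36/1 000 + 12 900×47.37/1 000
= 3611.63 + 3601.54 + 611.07 = 7824.24.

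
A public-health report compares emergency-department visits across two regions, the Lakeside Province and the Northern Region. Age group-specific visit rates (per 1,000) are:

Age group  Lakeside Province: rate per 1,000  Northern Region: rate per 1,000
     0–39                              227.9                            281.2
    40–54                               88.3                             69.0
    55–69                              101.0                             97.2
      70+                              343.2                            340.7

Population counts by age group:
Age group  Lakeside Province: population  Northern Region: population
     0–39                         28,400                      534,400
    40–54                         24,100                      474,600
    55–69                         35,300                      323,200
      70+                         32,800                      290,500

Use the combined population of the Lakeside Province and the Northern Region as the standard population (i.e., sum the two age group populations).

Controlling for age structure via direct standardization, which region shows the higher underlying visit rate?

Combined standard total = 1,743,300; weights = 0.3228, 0.2861, 0.2056, 0.1855.
The Lakeside Province: 0.3228×227.9 + 0.2861×88.3 + 0.2056×101.0 + 0.1855×343.2 = 183.2515 per 1,000.
The Northern Region: 0.3228×281.2 + 0.2861×69.0 + 0.2056×97.2 + 0.1855×340.7 = 193.6925 per 1,000.
The crude rates (194.22 vs 193.14) would put the Lakeside Province higher, but that reflects its age composition; once standardized to a common age structure, the Northern Region has the higher underlying rate.

Northern Region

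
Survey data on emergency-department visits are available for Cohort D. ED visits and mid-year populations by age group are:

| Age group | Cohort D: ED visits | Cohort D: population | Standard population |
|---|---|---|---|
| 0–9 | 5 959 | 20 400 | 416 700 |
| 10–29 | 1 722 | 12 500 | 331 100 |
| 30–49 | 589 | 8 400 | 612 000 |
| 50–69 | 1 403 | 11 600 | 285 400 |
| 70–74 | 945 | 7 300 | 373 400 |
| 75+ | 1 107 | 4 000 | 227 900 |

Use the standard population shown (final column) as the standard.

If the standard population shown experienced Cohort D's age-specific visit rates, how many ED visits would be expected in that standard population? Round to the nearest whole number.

356174

Age-specific rates per 1 000 for Cohort D: 292.108, 137.760, 70.119, 120.948, 129.452, 276.750.
Expected ED visits = Σ (standard pop × age-specific rate ÷ 1 000)
= 416 700×292.108/1 000 + 331 100×137.760/1 000 + 612 000×70.119/1 000 + 285 400×120.948/1 000 + 373 400×129.452/1 000 + 227 900×276.750/1 000
= 121721.34 + 45612.34 + 42912.86 + 34518.64 + 48337.40 + 63071.32 = 356173.89.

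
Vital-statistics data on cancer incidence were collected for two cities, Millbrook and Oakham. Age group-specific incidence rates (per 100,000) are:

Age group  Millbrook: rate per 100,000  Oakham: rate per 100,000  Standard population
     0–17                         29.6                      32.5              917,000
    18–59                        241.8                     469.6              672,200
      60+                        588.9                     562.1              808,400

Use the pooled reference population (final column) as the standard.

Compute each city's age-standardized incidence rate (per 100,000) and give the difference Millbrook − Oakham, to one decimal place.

-55.9

Standard total = 2,397,600; weights = 0.3825, 0.2804, 0.3372.
Millbrook: 0.3825×29.6 + 0.2804×241.8 + 0.3372×588.9 = 277.6726 per 100,000.
Oakham: 0.3825×32.5 + 0.2804×469.6 + 0.3372×562.1 = 333.6125 per 100,000.
Difference = 277.6726 − 333.6125 = -55.9398.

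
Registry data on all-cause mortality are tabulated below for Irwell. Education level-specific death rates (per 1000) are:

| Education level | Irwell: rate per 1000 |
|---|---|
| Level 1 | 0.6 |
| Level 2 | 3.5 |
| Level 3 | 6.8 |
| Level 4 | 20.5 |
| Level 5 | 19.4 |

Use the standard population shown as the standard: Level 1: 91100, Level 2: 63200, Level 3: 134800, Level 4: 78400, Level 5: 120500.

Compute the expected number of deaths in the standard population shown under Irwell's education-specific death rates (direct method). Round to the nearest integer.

5137

Expected deaths = Σ (standard pop × education-specific rate ÷ 1000)
= 91100×0.6/1000 + 63200×3.5/1000 + 134800×6.8/1000 + 78400×20.5/1000 + 120500×19.4/1000
= 54.66 + 221.20 + 916.64 + 1607.20 + 2337.70 = 5137.40.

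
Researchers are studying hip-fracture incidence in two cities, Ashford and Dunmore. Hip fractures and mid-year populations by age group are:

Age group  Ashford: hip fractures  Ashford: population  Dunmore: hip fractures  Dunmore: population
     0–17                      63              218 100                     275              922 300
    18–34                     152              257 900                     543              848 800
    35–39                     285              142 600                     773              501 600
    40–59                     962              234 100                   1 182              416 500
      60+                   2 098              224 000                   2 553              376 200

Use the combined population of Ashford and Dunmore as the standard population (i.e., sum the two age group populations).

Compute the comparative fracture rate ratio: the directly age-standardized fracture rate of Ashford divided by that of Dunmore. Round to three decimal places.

1.327

Age-specific rates per 100 000 for Ashford: 28.89, 58.94, 199.86, 410.94, 936.61.
For Dunmore: 29.82, 63.97, 154.11, 283.79, 678.63.
Combined standard total = 4 142 100; weights = 0.2753, 0.2672, 0.1555, 0.1571, 0.1449.
Ashford: 0.2753×28.89 + 0.2672×58.94 + 0.1555×199.86 + 0.1571×410.94 + 0.1449×936.61 = 255.0454 per 100 000.
Dunmore: 0.2753×29.82 + 0.2672×63.97 + 0.1555×154.11 + 0.1571×283.79 + 0.1449×678.63 = 192.1793 per 100 000.
Ratio = 255.0454 ÷ 192.1793 = 1.32712.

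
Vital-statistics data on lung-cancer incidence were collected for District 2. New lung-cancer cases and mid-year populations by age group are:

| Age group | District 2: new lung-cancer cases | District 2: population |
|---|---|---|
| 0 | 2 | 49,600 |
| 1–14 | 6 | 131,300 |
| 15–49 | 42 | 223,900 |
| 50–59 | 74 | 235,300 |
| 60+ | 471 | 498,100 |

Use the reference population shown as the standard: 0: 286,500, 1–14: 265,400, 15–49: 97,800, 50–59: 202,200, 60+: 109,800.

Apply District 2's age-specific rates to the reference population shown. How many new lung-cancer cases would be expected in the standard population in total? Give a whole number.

Age-specific rates per 100,000 for District 2: 4.03, 4.57, 18.76, 31.45, 94.56.
Expected new lung-cancer cases = Σ (standard pop × age-specific rate ÷ 100,000)
= 286,500×4.03/100,000 + 265,400×4.57/100,000 + 97,800×18.76/100,000 + 202,200×31.45/100,000 + 109,800×94.56/100,000
= 11.55 + 12.13 + 18.35 + 63.59 + 103.83 = 209.44.

209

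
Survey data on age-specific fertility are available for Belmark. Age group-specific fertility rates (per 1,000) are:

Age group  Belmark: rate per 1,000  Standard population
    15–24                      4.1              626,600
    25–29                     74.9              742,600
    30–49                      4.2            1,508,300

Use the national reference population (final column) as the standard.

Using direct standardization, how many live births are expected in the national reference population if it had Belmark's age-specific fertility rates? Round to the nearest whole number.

Expected live births = Σ (standard pop × age-specific rate ÷ 1,000)
= 626,600×4.1/1,000 + 742,600×74.9/1,000 + 1,508,300×4.2/1,000
= 2569.06 + 55620.74 + 6334.86 = 64524.66.

64525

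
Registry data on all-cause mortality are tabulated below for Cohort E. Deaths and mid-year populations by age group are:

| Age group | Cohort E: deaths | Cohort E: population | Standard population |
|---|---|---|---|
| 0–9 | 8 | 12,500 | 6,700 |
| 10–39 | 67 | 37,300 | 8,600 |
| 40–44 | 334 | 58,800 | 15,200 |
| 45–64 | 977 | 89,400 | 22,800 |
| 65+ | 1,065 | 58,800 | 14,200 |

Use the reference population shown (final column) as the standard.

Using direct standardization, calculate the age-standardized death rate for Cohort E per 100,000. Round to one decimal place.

Age-specific rates per 100,000 for Cohort E: 64.00, 179.62, 568.03, 1092.84, 1811.22.
Standard total = 67,500; weights = 0.0993, 0.1274, 0.2252, 0.3378, 0.2104.
Standardized rate: 0.0993×64.00 + 0.1274×179.62 + 0.2252×568.03 + 0.3378×1092.84 + 0.2104×1811.22 = 907.3148 per 100,000.

907.3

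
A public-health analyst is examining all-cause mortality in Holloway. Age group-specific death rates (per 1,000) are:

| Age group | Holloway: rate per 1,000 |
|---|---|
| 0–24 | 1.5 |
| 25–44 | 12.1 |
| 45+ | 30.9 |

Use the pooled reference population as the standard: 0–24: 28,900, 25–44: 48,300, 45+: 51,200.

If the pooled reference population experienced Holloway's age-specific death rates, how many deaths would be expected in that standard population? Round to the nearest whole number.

Expected deaths = Σ (standard pop × age-specific rate ÷ 1,000)
= 28,900×1.5/1,000 + 48,300×12.1/1,000 + 51,200×30.9/1,000
= 43.35 + 584.43 + 1582.08 = 2209.86.

2210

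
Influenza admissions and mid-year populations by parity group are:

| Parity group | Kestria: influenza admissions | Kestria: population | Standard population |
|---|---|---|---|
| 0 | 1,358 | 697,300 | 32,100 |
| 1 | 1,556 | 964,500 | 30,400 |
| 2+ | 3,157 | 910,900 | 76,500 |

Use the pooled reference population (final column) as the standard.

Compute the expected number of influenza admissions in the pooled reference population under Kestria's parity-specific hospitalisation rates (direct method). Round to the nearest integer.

Parity-specific rates per 100,000 for Kestria: 194.75, 161.33, 346.58.
Expected influenza admissions = Σ (standard pop × parity-specific rate ÷ 100,000)
= 32,100×194.75/100,000 + 30,400×161.33/100,000 + 76,500×346.58/100,000
= 62.52 + 49.04 + 265.13 = 376.69.

377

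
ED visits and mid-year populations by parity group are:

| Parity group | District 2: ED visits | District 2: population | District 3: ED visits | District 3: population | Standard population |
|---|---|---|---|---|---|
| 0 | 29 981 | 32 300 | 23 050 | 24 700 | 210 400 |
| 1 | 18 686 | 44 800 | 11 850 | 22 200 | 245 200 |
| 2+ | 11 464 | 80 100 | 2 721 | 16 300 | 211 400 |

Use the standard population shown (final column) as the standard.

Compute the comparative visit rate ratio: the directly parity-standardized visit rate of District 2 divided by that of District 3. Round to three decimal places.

0.904

Parity-specific rates per 1 000 for District 2: 928.204, 417.098, 143.121.
For District 3: 933.198, 533.784, 166.933.
Standard total = 667 000; weights = 0.3154, 0.3676, 0.3169.
District 2: 0.3154×928.204 + 0.3676×417.098 + 0.3169×143.121 = 491.4880 per 1 000.
District 3: 0.3154×933.198 + 0.3676×533.784 + 0.3169×166.933 = 543.5056 per 1 000.
Ratio = 491.4880 ÷ 543.5056 = 0.90429.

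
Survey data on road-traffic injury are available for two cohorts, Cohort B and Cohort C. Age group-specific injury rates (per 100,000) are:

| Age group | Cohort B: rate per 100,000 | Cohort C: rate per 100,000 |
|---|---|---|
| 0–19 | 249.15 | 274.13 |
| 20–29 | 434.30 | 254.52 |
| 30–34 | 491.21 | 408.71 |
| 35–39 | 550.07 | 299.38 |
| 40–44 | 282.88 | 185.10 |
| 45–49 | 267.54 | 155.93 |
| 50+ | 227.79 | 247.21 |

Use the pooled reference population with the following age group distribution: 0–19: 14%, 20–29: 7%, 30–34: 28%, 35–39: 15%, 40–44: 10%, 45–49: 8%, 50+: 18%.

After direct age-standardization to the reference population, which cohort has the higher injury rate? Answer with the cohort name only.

Standard weights: 0.14, 0.07, 0.28, 0.15, 0.10, 0.08, 0.18.
Cohort B: 0.1400×249.15 + 0.0700×434.30 + 0.2800×491.21 + 0.1500×550.07 + 0.1000×282.88 + 0.0800×267.54 + 0.1800×227.79 = 376.0247 per 100,000.
Cohort C: 0.1400×274.13 + 0.0700×254.52 + 0.2800×408.71 + 0.1500×299.38 + 0.1000×185.10 + 0.0800×155.93 + 0.1800×247.21 = 291.0226 per 100,000.

Cohort B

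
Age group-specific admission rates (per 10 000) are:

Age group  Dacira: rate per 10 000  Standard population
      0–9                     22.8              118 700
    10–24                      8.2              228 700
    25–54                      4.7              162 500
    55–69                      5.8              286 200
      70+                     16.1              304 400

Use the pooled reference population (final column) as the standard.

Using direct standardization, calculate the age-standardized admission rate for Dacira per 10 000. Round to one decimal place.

Standard total = 1 100 500; weights = 0.1079, 0.2078, 0.1477, 0.2601, 0.2766.
Standardized rate: 0.1079×22.8 + 0.2078×8.2 + 0.1477×4.7 + 0.2601×5.8 + 0.2766×16.1 = 10.8189 per 10 000.

10.8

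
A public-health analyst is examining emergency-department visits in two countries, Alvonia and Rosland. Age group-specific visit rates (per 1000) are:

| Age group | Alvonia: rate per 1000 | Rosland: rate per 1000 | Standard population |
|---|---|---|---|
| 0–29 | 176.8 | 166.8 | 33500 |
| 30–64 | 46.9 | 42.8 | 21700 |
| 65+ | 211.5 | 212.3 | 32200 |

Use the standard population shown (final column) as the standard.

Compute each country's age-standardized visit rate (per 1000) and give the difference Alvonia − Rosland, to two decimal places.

4.56

Standard total = 87400; weights = 0.3833, 0.2483, 0.3684.
Alvonia: 0.3833×176.8 + 0.2483×46.9 + 0.3684×211.5 = 157.3322 per 1000.
Rosland: 0.3833×166.8 + 0.2483×42.8 + 0.3684×212.3 = 152.7760 per 1000.
Difference = 157.3322 − 152.7760 = 4.5562.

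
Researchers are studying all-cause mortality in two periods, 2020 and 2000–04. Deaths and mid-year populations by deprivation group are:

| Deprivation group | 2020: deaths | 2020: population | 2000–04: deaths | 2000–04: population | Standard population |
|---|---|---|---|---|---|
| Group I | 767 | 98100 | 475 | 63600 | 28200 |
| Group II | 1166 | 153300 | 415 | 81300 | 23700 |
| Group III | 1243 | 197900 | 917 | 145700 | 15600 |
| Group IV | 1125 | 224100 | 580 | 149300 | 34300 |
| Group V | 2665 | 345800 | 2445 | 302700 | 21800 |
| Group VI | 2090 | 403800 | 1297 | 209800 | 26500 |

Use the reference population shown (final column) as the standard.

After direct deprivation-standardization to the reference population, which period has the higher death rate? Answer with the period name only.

Deprivation-specific rates per 1000 for 2020: 7.819, 7.606, 6.281, 5.020, 7.707, 5.176.
For 2000–04: 7.469, 5.105, 6.294, 3.885, 8.077, 6.182.
Standard total = 150100; weights = 0.1879, 0.1579, 0.1039, 0.2285, 0.1452, 0.1765.
2020: 0.1879×7.819 + 0.1579×7.606 + 0.1039×6.281 + 0.2285×5.020 + 0.1452×7.707 + 0.1765×5.176 = 6.5029 per 1000.
2000–04: 0.1879×7.469 + 0.1579×5.105 + 0.1039×6.294 + 0.2285×3.885 + 0.1452×8.077 + 0.1765×6.182 = 6.0155 per 1000.
The crude rates (6.36 vs 6.44) would put 2000–04 higher, but that reflects its deprivation composition; once standardized to a common deprivation structure, 2020 has the higher underlying rate.

2020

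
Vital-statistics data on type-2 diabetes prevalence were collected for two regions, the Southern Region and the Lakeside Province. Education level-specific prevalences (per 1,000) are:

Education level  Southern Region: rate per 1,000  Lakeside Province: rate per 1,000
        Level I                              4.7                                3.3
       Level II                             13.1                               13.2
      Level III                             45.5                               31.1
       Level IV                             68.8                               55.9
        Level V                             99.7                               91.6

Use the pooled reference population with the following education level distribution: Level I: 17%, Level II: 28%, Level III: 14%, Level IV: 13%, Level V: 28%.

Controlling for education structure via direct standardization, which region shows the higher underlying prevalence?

Standard weights: 0.17, 0.28, 0.14, 0.13, 0.28.
The Southern Region: 0.1700×4.7 + 0.2800×13.1 + 0.1400×45.5 + 0.1300×68.8 + 0.2800×99.7 = 47.6970 per 1,000.
The Lakeside Province: 0.1700×3.3 + 0.2800×13.2 + 0.1400×31.1 + 0.1300×55.9 + 0.2800×91.6 = 41.5260 per 1,000.

Southern Region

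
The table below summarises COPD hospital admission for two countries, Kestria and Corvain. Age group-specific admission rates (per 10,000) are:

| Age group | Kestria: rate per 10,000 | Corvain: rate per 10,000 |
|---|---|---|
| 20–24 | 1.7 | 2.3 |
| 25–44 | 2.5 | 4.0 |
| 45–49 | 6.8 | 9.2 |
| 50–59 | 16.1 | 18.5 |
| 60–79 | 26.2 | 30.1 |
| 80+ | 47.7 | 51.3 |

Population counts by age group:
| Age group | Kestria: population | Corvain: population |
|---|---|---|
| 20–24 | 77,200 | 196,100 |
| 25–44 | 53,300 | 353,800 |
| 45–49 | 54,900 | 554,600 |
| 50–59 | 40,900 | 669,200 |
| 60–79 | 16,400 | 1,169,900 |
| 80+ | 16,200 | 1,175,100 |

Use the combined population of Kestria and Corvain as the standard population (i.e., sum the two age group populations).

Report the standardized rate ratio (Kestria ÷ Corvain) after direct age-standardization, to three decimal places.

0.891

Combined standard total = 4,377,600; weights = 0.0624, 0.0930, 0.1392, 0.1622, 0.2710, 0.2721.
Kestria: 0.0624×1.7 + 0.0930×2.5 + 0.1392×6.8 + 0.1622×16.1 + 0.2710×26.2 + 0.2721×47.7 = 23.9779 per 10,000.
Corvain: 0.0624×2.3 + 0.0930×4.0 + 0.1392×9.2 + 0.1622×18.5 + 0.2710×30.1 + 0.2721×51.3 = 26.9149 per 10,000.
Ratio = 23.9779 ÷ 26.9149 = 0.89088.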